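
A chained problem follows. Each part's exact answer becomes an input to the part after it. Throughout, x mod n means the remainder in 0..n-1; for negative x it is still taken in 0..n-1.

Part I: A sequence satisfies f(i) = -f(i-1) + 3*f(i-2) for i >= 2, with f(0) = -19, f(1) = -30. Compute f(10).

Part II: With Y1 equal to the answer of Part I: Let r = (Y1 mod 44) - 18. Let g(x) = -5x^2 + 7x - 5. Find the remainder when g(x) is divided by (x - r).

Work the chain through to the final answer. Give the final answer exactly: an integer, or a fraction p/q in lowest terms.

Part I: f(2) = -1*(-30) + 3*(-19) = -27; iterating: f(2)=-27, f(3)=-63, f(4)=-18, f(5)=-171, f(6)=117, f(7)=-630, f(8)=981, f(9)=-2871, f(10)=5814; answer 5814
Part II: Y1 = 5814; r = -12; remainder = value at the root: -5*(-12)^2 + 7*(-12)^1 - 5 = (-720) + (-84) + (-5) = -809; answer -809

-809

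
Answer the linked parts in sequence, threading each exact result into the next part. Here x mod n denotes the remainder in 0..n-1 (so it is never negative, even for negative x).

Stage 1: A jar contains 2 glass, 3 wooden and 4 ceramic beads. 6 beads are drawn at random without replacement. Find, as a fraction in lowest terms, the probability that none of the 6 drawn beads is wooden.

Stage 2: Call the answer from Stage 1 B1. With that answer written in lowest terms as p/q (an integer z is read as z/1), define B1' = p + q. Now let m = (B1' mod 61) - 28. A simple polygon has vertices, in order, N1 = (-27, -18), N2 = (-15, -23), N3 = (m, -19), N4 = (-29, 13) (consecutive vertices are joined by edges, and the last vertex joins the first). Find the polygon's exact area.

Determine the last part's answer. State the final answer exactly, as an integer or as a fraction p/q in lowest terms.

407

Stage 1: total draws C(9,6) = 84; favorable C(6,6) = 1; P = 1/84; answer 1/84
Stage 2: B1 = 1/84; threaded value p + q = 85; m = -4; cross terms: (-27*-23 - -15*-18)=351, (-15*-19 - -4*-23)=193, (-4*13 - -29*-19)=-603, (-29*-18 - -27*13)=873; twice the area = |814| = 814; area = 407; answer 407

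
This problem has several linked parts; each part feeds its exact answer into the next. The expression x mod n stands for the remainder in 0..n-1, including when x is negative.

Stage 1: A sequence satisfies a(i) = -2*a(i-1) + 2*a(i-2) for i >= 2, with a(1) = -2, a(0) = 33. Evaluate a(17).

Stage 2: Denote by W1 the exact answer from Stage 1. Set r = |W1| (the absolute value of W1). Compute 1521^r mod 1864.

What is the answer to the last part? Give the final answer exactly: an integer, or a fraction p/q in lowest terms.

Stage 1: a(2) = -2*(-2) + 2*(33) = 70; iterating: a(2)=70, a(3)=-144, a(4)=428, a(5)=-1144, a(6)=3144, a(7)=-8576, a(8)=23440, a(9)=-64032, a(10)=174944, a(11)=-477952, a(12)=1305792, a(13)=-3567488, a(14)=9746560, a(15)=-26628096, a(16)=72749312, a(17)=-198754816; answer -198754816
Stage 2: W1 = -198754816; r = 198754816; squarings mod 1864: 1521^1=1521, 1521^2=217, 1521^4=489, 1521^8=529, 1521^16=241, 1521^32=297, 1521^64=601, 1521^128=1449, 1521^256=737, 1521^512=745, 1521^1024=1417, 1521^2048=361, 1521^4096=1705, 1521^8192=1049, 1521^16384=641, 1521^32768=801, 1521^65536=385, 1521^131072=969, 1521^262144=1369, 1521^524288=841, 1521^1048576=825, 1521^2097152=265, 1521^4194304=1257, 1521^8388608=1241, 1521^16777216=417, 1521^33554432=537, 1521^67108864=1313, 1521^134217728=1633; 1521^198754816 = 1521^512 * 1521^16384 * 1521^32768 * 1521^524288 * 1521^1048576 * 1521^4194304 * 1521^8388608 * 1521^16777216 * 1521^33554432 * 1521^134217728 = 1241 (mod 1864); answer 1241

1241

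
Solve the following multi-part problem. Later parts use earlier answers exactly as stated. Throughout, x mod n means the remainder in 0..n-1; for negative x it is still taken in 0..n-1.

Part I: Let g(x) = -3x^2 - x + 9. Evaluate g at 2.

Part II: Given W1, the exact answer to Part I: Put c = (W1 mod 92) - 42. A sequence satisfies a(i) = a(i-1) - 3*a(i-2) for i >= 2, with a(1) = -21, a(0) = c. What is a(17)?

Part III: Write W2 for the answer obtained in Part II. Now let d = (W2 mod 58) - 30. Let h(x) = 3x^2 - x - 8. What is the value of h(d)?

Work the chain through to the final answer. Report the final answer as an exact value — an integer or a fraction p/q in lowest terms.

Part I: -3*(2)^2 - 1*(2)^1 + 9 = (-12) + (-2) + (9) = -5; answer -5
Part II: W1 = -5; c = 45; a(2) = 1*(-21) - 3*(45) = -156; iterating: a(2)=-156, a(3)=-93, a(4)=375, a(5)=654, a(6)=-471, a(7)=-2433, a(8)=-1020, a(9)=6279, a(10)=9339, a(11)=-9498, a(12)=-37515, a(13)=-9021, a(14)=103524, a(15)=130587, a(16)=-179985, a(17)=-571746; answer -571746
Part III: W2 = -571746; d = -12; 3*(-12)^2 - 1*(-12)^1 - 8 = (432) + (12) + (-8) = 436; answer 436

436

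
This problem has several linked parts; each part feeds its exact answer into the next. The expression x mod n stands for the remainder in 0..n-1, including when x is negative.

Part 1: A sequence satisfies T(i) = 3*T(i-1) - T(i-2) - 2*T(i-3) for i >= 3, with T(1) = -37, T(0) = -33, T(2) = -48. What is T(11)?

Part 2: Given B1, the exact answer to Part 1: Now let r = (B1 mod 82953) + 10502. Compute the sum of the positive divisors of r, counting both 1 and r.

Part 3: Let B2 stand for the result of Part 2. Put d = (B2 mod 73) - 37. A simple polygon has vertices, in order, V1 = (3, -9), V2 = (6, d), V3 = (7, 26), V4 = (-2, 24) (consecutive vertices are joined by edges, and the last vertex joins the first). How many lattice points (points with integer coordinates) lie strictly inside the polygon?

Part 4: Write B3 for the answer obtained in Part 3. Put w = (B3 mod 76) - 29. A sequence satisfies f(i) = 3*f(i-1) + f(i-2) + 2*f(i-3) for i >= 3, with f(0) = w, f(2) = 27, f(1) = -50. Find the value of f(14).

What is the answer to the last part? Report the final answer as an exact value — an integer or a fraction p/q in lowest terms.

-18255553

Part 1: T(3) = 3*(-48) - 1*(-37) - 2*(-33) = -41; iterating: T(3)=-41, T(4)=-1, T(5)=134, T(6)=485, T(7)=1323, T(8)=3216, T(9)=7355, T(10)=16203, T(11)=34822; answer 34822
Part 2: B1 = 34822; r = 45324; 45324 = 2^2 * 3^2 * 1259; sigma = (1 + 2 + 4) * (1 + 3 + 9) * (1 + 1259) = 7 * 13 * 1260 = 114660; answer 114660
Part 3: B2 = 114660; d = 13; cross terms: (3*13 - 6*-9)=93, (6*26 - 7*13)=65, (7*24 - -2*26)=220, (-2*-9 - 3*24)=-54; twice the area = |324| = 324; area = 162; boundary points = 1 + 1 + 1 + 1 = 4; strictly interior points = area - boundary/2 + 1 = 161; answer 161
Part 4: B3 = 161; w = -20; f(3) = 3*(27) + 1*(-50) + 2*(-20) = -9; iterating: f(3)=-9, f(4)=-100, f(5)=-255, f(6)=-883, f(7)=-3104, f(8)=-10705, f(9)=-36985, f(10)=-127868, f(11)=-441999, f(12)=-1527835, f(13)=-5281240, f(14)=-18255553; answer -18255553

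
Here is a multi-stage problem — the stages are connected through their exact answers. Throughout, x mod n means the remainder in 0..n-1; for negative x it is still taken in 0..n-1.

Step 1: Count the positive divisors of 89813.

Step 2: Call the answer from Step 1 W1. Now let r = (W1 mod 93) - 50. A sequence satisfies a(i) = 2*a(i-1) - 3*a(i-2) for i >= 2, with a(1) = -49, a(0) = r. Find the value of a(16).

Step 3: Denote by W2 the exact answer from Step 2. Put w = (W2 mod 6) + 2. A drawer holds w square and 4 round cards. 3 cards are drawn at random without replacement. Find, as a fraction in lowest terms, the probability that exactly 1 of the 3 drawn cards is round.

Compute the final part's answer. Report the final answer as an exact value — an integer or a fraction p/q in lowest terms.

Step 1: 89813 = 19 * 29 * 163; number of divisors = (1+1) * (1+1) * (1+1) = 8; answer 8
Step 2: W1 = 8; r = -42; a(2) = 2*(-49) - 3*(-42) = 28; iterating: a(2)=28, a(3)=203, a(4)=322, a(5)=35, a(6)=-896, a(7)=-1897, a(8)=-1106, a(9)=3479, a(10)=10276, a(11)=10115, a(12)=-10598, a(13)=-51541, a(14)=-71288, a(15)=12047, a(16)=237958; answer 237958
Step 3: W2 = 237958; w = 6; total draws C(10,3) = 120; favorable C(4,1)*C(6,2) = 60; P = 1/2; answer 1/2

1/2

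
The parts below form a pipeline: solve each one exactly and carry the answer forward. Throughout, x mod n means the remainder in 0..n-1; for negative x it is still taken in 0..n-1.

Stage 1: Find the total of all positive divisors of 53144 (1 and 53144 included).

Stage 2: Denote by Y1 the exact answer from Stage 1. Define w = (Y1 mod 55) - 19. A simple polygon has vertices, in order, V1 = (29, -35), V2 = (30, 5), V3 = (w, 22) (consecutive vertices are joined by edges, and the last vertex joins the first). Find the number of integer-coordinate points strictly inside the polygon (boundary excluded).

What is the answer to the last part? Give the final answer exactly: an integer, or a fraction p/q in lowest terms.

588

Stage 1: 53144 = 2^3 * 7 * 13 * 73; sigma = (1 + 2 + 4 + 8) * (1 + 7) * (1 + 13) * (1 + 73) = 15 * 8 * 14 * 74 = 124320; answer 124320
Stage 2: Y1 = 124320; w = 1; cross terms: (29*5 - 30*-35)=1195, (30*22 - 1*5)=655, (1*-35 - 29*22)=-673; twice the area = |1177| = 1177; area = 1177/2; boundary points = 1 + 1 + 1 = 3; strictly interior points = area - boundary/2 + 1 = 588; answer 588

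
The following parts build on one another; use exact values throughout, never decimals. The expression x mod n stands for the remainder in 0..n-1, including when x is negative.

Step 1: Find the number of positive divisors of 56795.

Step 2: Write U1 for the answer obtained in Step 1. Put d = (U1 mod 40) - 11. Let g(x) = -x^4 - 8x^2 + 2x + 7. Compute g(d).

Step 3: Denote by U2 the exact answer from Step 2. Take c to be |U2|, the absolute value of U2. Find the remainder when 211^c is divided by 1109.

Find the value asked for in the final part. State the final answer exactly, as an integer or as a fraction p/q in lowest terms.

551

Step 1: 56795 = 5 * 37 * 307; number of divisors = (1+1) * (1+1) * (1+1) = 8; answer 8
Step 2: U1 = 8; d = -3; -1*(-3)^4 - 8*(-3)^2 + 2*(-3)^1 + 7 = (-81) + (-72) + (-6) + (7) = -152; answer -152
Step 3: U2 = -152; c = 152; squarings mod 1109: 211^1=211, 211^2=161, 211^4=414, 211^8=610, 211^16=585, 211^32=653, 211^64=553, 211^128=834; 211^152 = 211^8 * 211^16 * 211^128 = 551 (mod 1109); answer 551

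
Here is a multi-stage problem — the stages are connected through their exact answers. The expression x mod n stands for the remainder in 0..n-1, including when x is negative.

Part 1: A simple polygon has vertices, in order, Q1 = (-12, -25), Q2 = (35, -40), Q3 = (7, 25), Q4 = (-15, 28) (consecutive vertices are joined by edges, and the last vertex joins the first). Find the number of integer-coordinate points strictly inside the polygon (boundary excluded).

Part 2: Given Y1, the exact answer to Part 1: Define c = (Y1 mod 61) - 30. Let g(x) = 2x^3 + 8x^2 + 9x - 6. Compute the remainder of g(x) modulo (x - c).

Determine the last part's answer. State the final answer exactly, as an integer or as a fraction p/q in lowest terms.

Part 1: cross terms: (-12*-40 - 35*-25)=1355, (35*25 - 7*-40)=1155, (7*28 - -15*25)=571, (-15*-25 - -12*28)=711; twice the area = |3792| = 3792; area = 1896; boundary points = 1 + 1 + 1 + 1 = 4; strictly interior points = area - boundary/2 + 1 = 1895; answer 1895
Part 2: Y1 = 1895; c = -26; remainder = value at the root: 2*(-26)^3 + 8*(-26)^2 + 9*(-26)^1 - 6 = (-35152) + (5408) + (-234) + (-6) = -29984; answer -29984

-29984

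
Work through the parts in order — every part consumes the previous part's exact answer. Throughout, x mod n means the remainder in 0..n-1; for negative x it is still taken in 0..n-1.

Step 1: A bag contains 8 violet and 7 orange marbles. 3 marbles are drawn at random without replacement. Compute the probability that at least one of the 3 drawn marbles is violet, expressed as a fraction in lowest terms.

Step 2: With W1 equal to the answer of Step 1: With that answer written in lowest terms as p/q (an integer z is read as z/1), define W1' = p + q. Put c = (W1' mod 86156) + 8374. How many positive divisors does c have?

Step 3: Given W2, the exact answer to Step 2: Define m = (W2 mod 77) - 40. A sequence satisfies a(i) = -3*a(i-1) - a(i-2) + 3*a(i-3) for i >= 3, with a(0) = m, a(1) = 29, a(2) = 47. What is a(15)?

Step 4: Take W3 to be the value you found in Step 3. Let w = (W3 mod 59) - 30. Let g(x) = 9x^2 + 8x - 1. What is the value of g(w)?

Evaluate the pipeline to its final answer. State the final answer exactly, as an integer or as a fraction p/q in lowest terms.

4179

Step 1: total draws C(15,3) = 455; complement C(7,3) = 35; favorable 455 - 35 = 420; P = 12/13; answer 12/13
Step 2: W1 = 12/13; threaded value p + q = 25; c = 8399; 8399 = 37 * 227; number of divisors = (1+1) * (1+1) = 4; answer 4
Step 3: W2 = 4; m = -36; a(3) = -3*(47) - 1*(29) + 3*(-36) = -278; iterating: a(3)=-278, a(4)=874, a(5)=-2203, a(6)=4901, a(7)=-9878, a(8)=18124, a(9)=-29791, a(10)=41615, a(11)=-40682, a(12)=-8942, a(13)=192353, a(14)=-690163, a(15)=1851310; answer 1851310
Step 4: W3 = 1851310; w = -22; 9*(-22)^2 + 8*(-22)^1 - 1 = (4356) + (-176) + (-1) = 4179; answer 4179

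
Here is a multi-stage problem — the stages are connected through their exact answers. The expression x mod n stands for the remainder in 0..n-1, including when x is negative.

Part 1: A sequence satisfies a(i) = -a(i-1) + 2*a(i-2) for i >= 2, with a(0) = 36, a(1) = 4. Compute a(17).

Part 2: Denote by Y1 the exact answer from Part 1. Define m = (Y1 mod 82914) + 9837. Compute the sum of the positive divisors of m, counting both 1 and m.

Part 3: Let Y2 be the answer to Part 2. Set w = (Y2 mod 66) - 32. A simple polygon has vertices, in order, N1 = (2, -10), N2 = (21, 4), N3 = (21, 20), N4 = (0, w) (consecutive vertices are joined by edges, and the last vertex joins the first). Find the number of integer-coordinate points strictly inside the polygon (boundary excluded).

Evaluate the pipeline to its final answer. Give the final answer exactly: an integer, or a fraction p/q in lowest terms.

Part 1: a(2) = -1*(4) + 2*(36) = 68; iterating: a(2)=68, a(3)=-60, a(4)=196, a(5)=-316, a(6)=708, a(7)=-1340, a(8)=2756, a(9)=-5436, a(10)=10948, a(11)=-21820, a(12)=43716, a(13)=-87356, a(14)=174788, a(15)=-349500, a(16)=699076, a(17)=-1398076; answer -1398076
Part 2: Y1 = -1398076; m = 21299; 21299 = 19^2 * 59; sigma = (1 + 19 + 361) * (1 + 59) = 381 * 60 = 22860; answer 22860
Part 3: Y2 = 22860; w = -8; cross terms: (2*4 - 21*-10)=218, (21*20 - 21*4)=336, (21*-8 - 0*20)=-168, (0*-10 - 2*-8)=16; twice the area = |402| = 402; area = 201; boundary points = 1 + 16 + 7 + 2 = 26; strictly interior points = area - boundary/2 + 1 = 189; answer 189

189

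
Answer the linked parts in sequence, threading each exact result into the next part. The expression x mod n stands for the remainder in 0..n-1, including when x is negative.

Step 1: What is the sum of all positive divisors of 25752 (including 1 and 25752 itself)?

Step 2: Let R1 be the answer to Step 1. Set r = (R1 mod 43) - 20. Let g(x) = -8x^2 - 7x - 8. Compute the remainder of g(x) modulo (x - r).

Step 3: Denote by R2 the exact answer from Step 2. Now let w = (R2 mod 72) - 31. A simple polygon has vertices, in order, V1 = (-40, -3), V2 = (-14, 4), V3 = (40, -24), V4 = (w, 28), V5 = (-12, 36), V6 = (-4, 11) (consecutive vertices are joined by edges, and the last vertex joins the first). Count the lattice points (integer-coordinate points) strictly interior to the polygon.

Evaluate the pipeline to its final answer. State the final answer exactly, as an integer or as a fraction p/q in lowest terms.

1748

Step 1: 25752 = 2^3 * 3 * 29 * 37; sigma = (1 + 2 + 4 + 8) * (1 + 3) * (1 + 29) * (1 + 37) = 15 * 4 * 30 * 38 = 68400; answer 68400
Step 2: R1 = 68400; r = 10; remainder = value at the root: -8*(10)^2 - 7*(10)^1 - 8 = (-800) + (-70) + (-8) = -878; answer -878
Step 3: R2 = -878; w = 27; cross terms: (-40*4 - -14*-3)=-202, (-14*-24 - 40*4)=176, (40*28 - 27*-24)=1768, (27*36 - -12*28)=1308, (-12*11 - -4*36)=12, (-4*-3 - -40*11)=452; twice the area = |3514| = 3514; area = 1757; boundary points = 1 + 2 + 13 + 1 + 1 + 2 = 20; strictly interior points = area - boundary/2 + 1 = 1748; answer 1748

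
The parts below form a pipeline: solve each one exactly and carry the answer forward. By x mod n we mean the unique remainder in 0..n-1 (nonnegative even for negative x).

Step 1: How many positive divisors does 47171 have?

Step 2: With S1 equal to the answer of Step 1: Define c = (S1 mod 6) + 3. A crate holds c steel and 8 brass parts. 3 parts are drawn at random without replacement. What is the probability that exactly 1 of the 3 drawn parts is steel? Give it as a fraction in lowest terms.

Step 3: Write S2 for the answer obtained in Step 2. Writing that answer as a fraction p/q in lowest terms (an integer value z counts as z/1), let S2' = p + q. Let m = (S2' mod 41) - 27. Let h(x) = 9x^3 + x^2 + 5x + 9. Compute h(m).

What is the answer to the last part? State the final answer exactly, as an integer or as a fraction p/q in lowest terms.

Step 1: 47171 = 43 * 1097; number of divisors = (1+1) * (1+1) = 4; answer 4
Step 2: S1 = 4; c = 7; total draws C(15,3) = 455; favorable C(7,1)*C(8,2) = 196; P = 28/65; answer 28/65
Step 3: S2 = 28/65; threaded value p + q = 93; m = -16; 9*(-16)^3 + 1*(-16)^2 + 5*(-16)^1 + 9 = (-36864) + (256) + (-80) + (9) = -36679; answer -36679

-36679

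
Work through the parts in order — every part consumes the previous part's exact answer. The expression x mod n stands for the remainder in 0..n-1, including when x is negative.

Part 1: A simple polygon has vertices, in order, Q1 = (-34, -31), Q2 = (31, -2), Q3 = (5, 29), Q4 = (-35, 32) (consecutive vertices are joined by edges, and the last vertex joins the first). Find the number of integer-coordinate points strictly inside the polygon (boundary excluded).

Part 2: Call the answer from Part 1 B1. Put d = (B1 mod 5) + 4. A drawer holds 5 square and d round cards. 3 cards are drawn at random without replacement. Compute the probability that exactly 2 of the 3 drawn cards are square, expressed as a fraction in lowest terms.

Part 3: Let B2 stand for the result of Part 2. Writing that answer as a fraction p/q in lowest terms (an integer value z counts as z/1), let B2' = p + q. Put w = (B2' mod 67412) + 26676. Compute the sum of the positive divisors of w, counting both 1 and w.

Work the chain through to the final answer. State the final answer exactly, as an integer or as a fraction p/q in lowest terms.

Part 1: cross terms: (-34*-2 - 31*-31)=1029, (31*29 - 5*-2)=909, (5*32 - -35*29)=1175, (-35*-31 - -34*32)=2173; twice the area = |5286| = 5286; area = 2643; boundary points = 1 + 1 + 1 + 1 = 4; strictly interior points = area - boundary/2 + 1 = 2642; answer 2642
Part 2: B1 = 2642; d = 6; total draws C(11,3) = 165; favorable C(5,2)*C(6,1) = 60; P = 4/11; answer 4/11
Part 3: B2 = 4/11; threaded value p + q = 15; w = 26691; 26691 = 3 * 7 * 31 * 41; sigma = (1 + 3) * (1 + 7) * (1 + 31) * (1 + 41) = 4 * 8 * 32 * 42 = 43008; answer 43008

43008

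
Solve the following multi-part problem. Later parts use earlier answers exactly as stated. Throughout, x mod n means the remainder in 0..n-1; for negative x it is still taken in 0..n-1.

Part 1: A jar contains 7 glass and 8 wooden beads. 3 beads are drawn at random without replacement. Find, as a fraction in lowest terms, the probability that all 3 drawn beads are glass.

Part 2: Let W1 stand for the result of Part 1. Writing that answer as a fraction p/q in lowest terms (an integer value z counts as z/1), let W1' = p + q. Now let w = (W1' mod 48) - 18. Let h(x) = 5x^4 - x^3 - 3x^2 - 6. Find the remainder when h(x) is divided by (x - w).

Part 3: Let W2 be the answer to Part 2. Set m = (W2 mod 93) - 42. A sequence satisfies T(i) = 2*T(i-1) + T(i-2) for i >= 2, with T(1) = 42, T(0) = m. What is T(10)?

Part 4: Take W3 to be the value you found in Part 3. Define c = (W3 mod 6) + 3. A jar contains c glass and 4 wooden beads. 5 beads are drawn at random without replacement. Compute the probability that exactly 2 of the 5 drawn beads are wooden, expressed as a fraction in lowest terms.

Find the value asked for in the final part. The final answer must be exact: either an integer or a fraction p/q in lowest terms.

10/21

Part 1: total draws C(15,3) = 455; favorable C(7,3) = 35; P = 1/13; answer 1/13
Part 2: W1 = 1/13; threaded value p + q = 14; w = -4; remainder = value at the root: 5*(-4)^4 - 1*(-4)^3 - 3*(-4)^2 - 6 = (1280) + (64) + (-48) + (-6) = 1290; answer 1290
Part 3: W2 = 1290; m = 39; T(2) = 2*(42) + 1*(39) = 123; iterating: T(2)=123, T(3)=288, T(4)=699, T(5)=1686, T(6)=4071, T(7)=9828, T(8)=23727, T(9)=57282, T(10)=138291; answer 138291
Part 4: W3 = 138291; c = 6; total draws C(10,5) = 252; favorable C(4,2)*C(6,3) = 120; P = 10/21; answer 10/21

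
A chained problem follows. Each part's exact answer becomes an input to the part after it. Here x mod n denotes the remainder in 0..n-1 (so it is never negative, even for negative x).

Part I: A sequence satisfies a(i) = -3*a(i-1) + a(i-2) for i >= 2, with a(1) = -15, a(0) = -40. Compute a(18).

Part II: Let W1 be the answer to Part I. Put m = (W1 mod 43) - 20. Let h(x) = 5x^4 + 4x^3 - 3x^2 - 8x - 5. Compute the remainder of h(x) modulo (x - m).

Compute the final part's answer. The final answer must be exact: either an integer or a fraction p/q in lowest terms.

Part I: a(2) = -3*(-15) + 1*(-40) = 5; iterating: a(2)=5, a(3)=-30, a(4)=95, a(5)=-315, a(6)=1040, a(7)=-3435, a(8)=11345, a(9)=-37470, a(10)=123755, a(11)=-408735, a(12)=1349960, a(13)=-4458615, a(14)=14725805, a(15)=-48636030, a(16)=160633895, a(17)=-530537715, a(18)=1752247040; answer 1752247040
Part II: W1 = 1752247040; m = -13; remainder = value at the root: 5*(-13)^4 + 4*(-13)^3 - 3*(-13)^2 - 8*(-13)^1 - 5 = (142805) + (-8788) + (-507) + (104) + (-5) = 133609; answer 133609

133609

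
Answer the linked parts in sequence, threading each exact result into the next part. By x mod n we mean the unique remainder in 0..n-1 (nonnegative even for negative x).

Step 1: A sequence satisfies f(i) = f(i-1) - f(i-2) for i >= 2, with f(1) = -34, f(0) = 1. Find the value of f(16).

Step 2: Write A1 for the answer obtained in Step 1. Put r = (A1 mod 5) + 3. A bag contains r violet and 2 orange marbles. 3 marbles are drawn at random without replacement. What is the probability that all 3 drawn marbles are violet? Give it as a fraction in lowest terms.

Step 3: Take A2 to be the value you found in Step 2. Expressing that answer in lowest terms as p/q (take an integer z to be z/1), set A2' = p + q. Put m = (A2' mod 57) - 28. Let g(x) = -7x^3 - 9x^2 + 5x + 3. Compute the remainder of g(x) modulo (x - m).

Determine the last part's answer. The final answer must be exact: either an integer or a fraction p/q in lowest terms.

8176

Step 1: f(2) = 1*(-34) - 1*(1) = -35; iterating: f(2)=-35, f(3)=-1, f(4)=34, f(5)=35, f(6)=1, f(7)=-34, f(8)=-35, f(9)=-1, f(10)=34, f(11)=35, f(12)=1, f(13)=-34, f(14)=-35, f(15)=-1, f(16)=34; answer 34
Step 2: A1 = 34; r = 7; total draws C(9,3) = 84; favorable C(7,3) = 35; P = 5/12; answer 5/12
Step 3: A2 = 5/12; threaded value p + q = 17; m = -11; remainder = value at the root: -7*(-11)^3 - 9*(-11)^2 + 5*(-11)^1 + 3 = (9317) + (-1089) + (-55) + (3) = 8176; answer 8176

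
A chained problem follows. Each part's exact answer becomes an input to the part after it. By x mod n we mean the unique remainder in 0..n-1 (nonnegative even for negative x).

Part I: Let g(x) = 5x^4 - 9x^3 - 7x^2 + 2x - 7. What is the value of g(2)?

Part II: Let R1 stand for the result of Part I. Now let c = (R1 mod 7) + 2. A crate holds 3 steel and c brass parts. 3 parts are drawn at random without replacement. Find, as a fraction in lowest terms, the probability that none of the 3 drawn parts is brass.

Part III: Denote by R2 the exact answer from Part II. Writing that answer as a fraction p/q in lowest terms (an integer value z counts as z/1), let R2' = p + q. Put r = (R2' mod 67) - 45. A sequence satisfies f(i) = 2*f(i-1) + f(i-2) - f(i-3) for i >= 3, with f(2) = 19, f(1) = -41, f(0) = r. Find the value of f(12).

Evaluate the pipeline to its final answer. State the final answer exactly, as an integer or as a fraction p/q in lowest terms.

15635

Part I: 5*(2)^4 - 9*(2)^3 - 7*(2)^2 + 2*(2)^1 - 7 = (80) + (-72) + (-28) + (4) + (-7) = -23; answer -23
Part II: R1 = -23; c = 7; total draws C(10,3) = 120; favorable C(3,3) = 1; P = 1/120; answer 1/120
Part III: R2 = 1/120; threaded value p + q = 121; r = 9; f(3) = 2*(19) + 1*(-41) - 1*(9) = -12; iterating: f(3)=-12, f(4)=36, f(5)=41, f(6)=130, f(7)=265, f(8)=619, f(9)=1373, f(10)=3100, f(11)=6954, f(12)=15635; answer 15635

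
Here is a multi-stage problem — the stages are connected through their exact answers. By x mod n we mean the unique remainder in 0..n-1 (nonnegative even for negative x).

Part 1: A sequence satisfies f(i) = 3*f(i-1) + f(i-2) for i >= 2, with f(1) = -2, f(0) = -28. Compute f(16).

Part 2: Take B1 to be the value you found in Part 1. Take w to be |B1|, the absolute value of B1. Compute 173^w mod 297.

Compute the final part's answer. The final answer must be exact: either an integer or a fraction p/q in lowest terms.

Part 1: f(2) = 3*(-2) + 1*(-28) = -34; iterating: f(2)=-34, f(3)=-104, f(4)=-346, f(5)=-1142, f(6)=-3772, f(7)=-12458, f(8)=-41146, f(9)=-135896, f(10)=-448834, f(11)=-1482398, f(12)=-4896028, f(13)=-16170482, f(14)=-53407474, f(15)=-176392904, f(16)=-582586186; answer -582586186
Part 2: B1 = -582586186; w = 582586186; squarings mod 297: 173^1=173, 173^2=229, 173^4=169, 173^8=49, 173^16=25, 173^32=31, 173^64=70, 173^128=148, 173^256=223, 173^512=130, 173^1024=268, 173^2048=247, 173^4096=124, 173^8192=229, 173^16384=169, 173^32768=49, 173^65536=25, 173^131072=31, 173^262144=70, 173^524288=148, 173^1048576=223, 173^2097152=130, 173^4194304=268, 173^8388608=247, 173^16777216=124, 173^33554432=229, 173^67108864=169, 173^134217728=49, 173^268435456=25, 173^536870912=31; 173^582586186 = 173^2 * 173^8 * 173^64 * 173^256 * 173^512 * 173^1024 * 173^2048 * 173^32768 * 173^65536 * 173^524288 * 173^1048576 * 173^2097152 * 173^8388608 * 173^33554432 * 173^536870912 = 223 (mod 297); answer 223

223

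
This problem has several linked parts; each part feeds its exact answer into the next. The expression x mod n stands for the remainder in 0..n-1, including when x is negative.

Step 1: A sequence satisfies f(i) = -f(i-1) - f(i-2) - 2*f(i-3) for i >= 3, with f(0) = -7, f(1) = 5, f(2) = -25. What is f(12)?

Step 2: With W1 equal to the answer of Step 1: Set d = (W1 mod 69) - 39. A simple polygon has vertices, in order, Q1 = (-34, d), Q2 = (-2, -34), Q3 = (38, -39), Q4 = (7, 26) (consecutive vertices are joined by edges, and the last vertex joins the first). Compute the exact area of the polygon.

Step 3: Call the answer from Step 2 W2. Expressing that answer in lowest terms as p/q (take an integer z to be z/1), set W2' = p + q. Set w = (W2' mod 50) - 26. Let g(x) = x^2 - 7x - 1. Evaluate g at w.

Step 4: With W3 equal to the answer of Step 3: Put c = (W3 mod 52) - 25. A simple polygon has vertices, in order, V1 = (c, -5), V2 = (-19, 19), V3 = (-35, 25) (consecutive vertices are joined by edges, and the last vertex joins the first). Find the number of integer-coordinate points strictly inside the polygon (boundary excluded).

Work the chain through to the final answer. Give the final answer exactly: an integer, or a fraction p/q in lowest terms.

Step 1: f(3) = -1*(-25) - 1*(5) - 2*(-7) = 34; iterating: f(3)=34, f(4)=-19, f(5)=35, f(6)=-84, f(7)=87, f(8)=-73, f(9)=154, f(10)=-255, f(11)=247, f(12)=-300; answer -300
Step 2: W1 = -300; d = 6; cross terms: (-34*-34 - -2*6)=1168, (-2*-39 - 38*-34)=1370, (38*26 - 7*-39)=1261, (7*6 - -34*26)=926; twice the area = |4725| = 4725; area = 4725/2; answer 4725/2
Step 3: W2 = 4725/2; threaded value p + q = 4727; w = 1; 1*(1)^2 - 7*(1)^1 - 1 = (1) + (-7) + (-1) = -7; answer -7
Step 4: W3 = -7; c = 20; cross terms: (20*19 - -19*-5)=285, (-19*25 - -35*19)=190, (-35*-5 - 20*25)=-325; twice the area = |150| = 150; area = 75; boundary points = 3 + 2 + 5 = 10; strictly interior points = area - boundary/2 + 1 = 71; answer 71

71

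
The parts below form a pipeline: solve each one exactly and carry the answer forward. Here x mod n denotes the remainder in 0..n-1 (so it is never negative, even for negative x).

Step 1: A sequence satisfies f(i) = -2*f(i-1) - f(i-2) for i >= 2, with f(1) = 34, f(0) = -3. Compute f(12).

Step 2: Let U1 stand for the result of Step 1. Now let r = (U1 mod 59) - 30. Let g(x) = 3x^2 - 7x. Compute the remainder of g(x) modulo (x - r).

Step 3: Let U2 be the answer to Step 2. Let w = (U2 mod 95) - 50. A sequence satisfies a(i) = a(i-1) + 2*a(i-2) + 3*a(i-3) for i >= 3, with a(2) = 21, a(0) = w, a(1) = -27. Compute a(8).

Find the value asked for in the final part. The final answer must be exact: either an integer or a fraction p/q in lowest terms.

Step 1: f(2) = -2*(34) - 1*(-3) = -65; iterating: f(2)=-65, f(3)=96, f(4)=-127, f(5)=158, f(6)=-189, f(7)=220, f(8)=-251, f(9)=282, f(10)=-313, f(11)=344, f(12)=-375; answer -375
Step 2: U1 = -375; r = 8; remainder = value at the root: 3*(8)^2 - 7*(8)^1 = (192) + (-56) = 136; answer 136
Step 3: U2 = 136; w = -9; a(3) = 1*(21) + 2*(-27) + 3*(-9) = -60; iterating: a(3)=-60, a(4)=-99, a(5)=-156, a(6)=-534, a(7)=-1143, a(8)=-2679; answer -2679

-2679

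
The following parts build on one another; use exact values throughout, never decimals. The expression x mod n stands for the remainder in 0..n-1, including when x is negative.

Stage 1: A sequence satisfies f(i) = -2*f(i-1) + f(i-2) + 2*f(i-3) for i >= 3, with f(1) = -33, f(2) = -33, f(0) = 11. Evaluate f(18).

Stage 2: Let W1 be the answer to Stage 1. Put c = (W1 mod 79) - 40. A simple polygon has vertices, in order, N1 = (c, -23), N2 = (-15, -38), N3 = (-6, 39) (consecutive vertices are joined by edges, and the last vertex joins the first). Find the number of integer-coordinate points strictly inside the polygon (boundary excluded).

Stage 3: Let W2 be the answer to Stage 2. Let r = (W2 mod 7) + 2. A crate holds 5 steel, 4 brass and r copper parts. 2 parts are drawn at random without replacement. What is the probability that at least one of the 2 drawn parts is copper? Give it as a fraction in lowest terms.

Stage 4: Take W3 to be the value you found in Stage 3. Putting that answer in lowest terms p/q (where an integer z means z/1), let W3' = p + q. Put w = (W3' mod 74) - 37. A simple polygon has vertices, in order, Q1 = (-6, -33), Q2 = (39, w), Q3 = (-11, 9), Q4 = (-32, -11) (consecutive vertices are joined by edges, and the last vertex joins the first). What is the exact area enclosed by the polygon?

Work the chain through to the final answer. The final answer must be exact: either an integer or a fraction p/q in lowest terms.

Stage 1: f(3) = -2*(-33) + 1*(-33) + 2*(11) = 55; iterating: f(3)=55, f(4)=-209, f(5)=407, f(6)=-913, f(7)=1815, f(8)=-3729, f(9)=7447, f(10)=-14993, f(11)=29975, f(12)=-60049, f(13)=120087, f(14)=-240273, f(15)=480535, f(16)=-961169, f(17)=1922327, f(18)=-3844753; answer -3844753
Stage 2: W1 = -3844753; c = -21; cross terms: (-21*-38 - -15*-23)=453, (-15*39 - -6*-38)=-813, (-6*-23 - -21*39)=957; twice the area = |597| = 597; area = 597/2; boundary points = 3 + 1 + 1 = 5; strictly interior points = area - boundary/2 + 1 = 297; answer 297
Stage 3: W2 = 297; r = 5; total draws C(14,2) = 91; complement C(9,2) = 36; favorable 91 - 36 = 55; P = 55/91; answer 55/91
Stage 4: W3 = 55/91; threaded value p + q = 146; w = 35; cross terms: (-6*35 - 39*-33)=1077, (39*9 - -11*35)=736, (-11*-11 - -32*9)=409, (-32*-33 - -6*-11)=990; twice the area = |3212| = 3212; area = 1606; answer 1606

1606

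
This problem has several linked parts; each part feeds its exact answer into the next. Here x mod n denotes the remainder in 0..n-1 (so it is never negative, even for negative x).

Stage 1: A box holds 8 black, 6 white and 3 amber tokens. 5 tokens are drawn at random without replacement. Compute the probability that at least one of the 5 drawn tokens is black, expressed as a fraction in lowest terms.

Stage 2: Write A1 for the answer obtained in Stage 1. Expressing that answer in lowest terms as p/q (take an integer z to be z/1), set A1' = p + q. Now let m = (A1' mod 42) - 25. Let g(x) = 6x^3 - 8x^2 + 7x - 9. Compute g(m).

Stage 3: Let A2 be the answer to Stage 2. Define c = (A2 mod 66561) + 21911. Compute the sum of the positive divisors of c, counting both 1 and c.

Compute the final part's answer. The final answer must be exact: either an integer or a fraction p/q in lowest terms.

Stage 1: total draws C(17,5) = 6188; complement C(9,5) = 126; favorable 6188 - 126 = 6062; P = 433/442; answer 433/442
Stage 2: A1 = 433/442; threaded value p + q = 875; m = 10; 6*(10)^3 - 8*(10)^2 + 7*(10)^1 - 9 = (6000) + (-800) + (70) + (-9) = 5261; answer 5261
Stage 3: A2 = 5261; c = 27172; 27172 = 2^2 * 6793; sigma = (1 + 2 + 4) * (1 + 6793) = 7 * 6794 = 47558; answer 47558

47558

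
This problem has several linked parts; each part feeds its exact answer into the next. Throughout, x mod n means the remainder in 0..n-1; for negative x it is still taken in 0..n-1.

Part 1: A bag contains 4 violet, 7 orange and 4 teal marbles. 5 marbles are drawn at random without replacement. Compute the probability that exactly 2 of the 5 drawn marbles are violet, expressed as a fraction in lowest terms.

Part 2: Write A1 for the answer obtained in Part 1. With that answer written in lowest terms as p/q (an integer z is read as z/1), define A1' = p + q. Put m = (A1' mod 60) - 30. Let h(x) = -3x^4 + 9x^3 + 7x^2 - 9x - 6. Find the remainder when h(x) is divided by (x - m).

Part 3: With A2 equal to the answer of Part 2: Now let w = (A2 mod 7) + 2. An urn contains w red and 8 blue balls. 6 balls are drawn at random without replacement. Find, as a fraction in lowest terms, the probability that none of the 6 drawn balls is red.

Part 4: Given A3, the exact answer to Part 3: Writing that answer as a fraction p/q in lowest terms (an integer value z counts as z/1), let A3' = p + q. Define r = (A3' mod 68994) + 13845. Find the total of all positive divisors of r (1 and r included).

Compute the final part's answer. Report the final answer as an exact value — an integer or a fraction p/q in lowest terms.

Part 1: total draws C(15,5) = 3003; favorable C(4,2)*C(11,3) = 990; P = 30/91; answer 30/91
Part 2: A1 = 30/91; threaded value p + q = 121; m = -29; remainder = value at the root: -3*(-29)^4 + 9*(-29)^3 + 7*(-29)^2 - 9*(-29)^1 - 6 = (-2121843) + (-219501) + (5887) + (261) + (-6) = -2335202; answer -2335202
Part 3: A2 = -2335202; w = 7; total draws C(15,6) = 5005; favorable C(8,6) = 28; P = 4/715; answer 4/715
Part 4: A3 = 4/715; threaded value p + q = 719; r = 14564; 14564 = 2^2 * 11 * 331; sigma = (1 + 2 + 4) * (1 + 11) * (1 + 331) = 7 * 12 * 332 = 27888; answer 27888

27888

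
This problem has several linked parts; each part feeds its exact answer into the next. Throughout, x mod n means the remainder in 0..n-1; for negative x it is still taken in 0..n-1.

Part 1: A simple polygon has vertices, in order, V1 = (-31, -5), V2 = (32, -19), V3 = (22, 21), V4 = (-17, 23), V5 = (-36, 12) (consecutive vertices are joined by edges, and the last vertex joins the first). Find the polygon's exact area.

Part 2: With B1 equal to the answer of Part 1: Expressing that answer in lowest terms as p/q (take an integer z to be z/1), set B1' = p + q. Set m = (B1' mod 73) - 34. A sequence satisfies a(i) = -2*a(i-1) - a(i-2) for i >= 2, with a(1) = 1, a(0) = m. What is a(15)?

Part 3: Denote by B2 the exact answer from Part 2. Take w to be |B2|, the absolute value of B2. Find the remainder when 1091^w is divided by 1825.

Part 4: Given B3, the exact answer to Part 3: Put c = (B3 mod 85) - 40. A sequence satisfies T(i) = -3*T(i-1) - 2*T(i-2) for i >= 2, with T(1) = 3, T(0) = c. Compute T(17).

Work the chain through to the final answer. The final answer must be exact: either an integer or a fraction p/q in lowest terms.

-3407817

Part 1: cross terms: (-31*-19 - 32*-5)=749, (32*21 - 22*-19)=1090, (22*23 - -17*21)=863, (-17*12 - -36*23)=624, (-36*-5 - -31*12)=552; twice the area = |3878| = 3878; area = 1939; answer 1939
Part 2: B1 = 1939; threaded value p + q = 1940; m = 8; a(2) = -2*(1) - 1*(8) = -10; iterating: a(2)=-10, a(3)=19, a(4)=-28, a(5)=37, a(6)=-46, a(7)=55, a(8)=-64, a(9)=73, a(10)=-82, a(11)=91, a(12)=-100, a(13)=109, a(14)=-118, a(15)=127; answer 127
Part 3: B2 = 127; w = 127; squarings mod 1825: 1091^1=1091, 1091^2=381, 1091^4=986, 1091^8=1296, 1091^16=616, 1091^32=1681, 1091^64=661; 1091^127 = 1091^1 * 1091^2 * 1091^4 * 1091^8 * 1091^16 * 1091^32 * 1091^64 = 1456 (mod 1825); answer 1456
Part 4: B3 = 1456; c = -29; T(2) = -3*(3) - 2*(-29) = 49; iterating: T(2)=49, T(3)=-153, T(4)=361, T(5)=-777, T(6)=1609, T(7)=-3273, T(8)=6601, T(9)=-13257, T(10)=26569, T(11)=-53193, T(12)=106441, T(13)=-212937, T(14)=425929, T(15)=-851913, T(16)=1703881, T(17)=-3407817; answer -3407817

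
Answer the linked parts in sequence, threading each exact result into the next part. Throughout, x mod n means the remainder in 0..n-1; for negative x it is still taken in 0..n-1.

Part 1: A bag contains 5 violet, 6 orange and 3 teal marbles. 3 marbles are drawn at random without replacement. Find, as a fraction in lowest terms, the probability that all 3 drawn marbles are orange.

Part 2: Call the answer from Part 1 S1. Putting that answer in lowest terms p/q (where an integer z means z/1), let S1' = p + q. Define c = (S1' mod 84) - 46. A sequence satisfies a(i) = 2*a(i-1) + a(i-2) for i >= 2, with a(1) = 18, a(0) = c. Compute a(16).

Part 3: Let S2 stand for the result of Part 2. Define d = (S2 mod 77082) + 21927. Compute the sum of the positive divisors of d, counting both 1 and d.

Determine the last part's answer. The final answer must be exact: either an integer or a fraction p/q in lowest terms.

Part 1: total draws C(14,3) = 364; favorable C(6,3) = 20; P = 5/91; answer 5/91
Part 2: S1 = 5/91; threaded value p + q = 96; c = -34; a(2) = 2*(18) + 1*(-34) = 2; iterating: a(2)=2, a(3)=22, a(4)=46, a(5)=114, a(6)=274, a(7)=662, a(8)=1598, a(9)=3858, a(10)=9314, a(11)=22486, a(12)=54286, a(13)=131058, a(14)=316402, a(15)=763862, a(16)=1844126; answer 1844126
Part 3: S2 = 1844126; d = 93167; 93167 = 151 * 617; sigma = (1 + 151) * (1 + 617) = 152 * 618 = 93936; answer 93936

93936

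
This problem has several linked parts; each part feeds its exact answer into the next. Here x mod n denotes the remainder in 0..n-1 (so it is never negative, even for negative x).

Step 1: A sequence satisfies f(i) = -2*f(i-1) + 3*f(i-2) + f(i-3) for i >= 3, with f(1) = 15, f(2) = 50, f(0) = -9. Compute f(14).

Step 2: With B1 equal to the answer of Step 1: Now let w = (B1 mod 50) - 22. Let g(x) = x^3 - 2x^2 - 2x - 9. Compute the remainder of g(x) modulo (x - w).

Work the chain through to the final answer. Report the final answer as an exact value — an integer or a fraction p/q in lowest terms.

Step 1: f(3) = -2*(50) + 3*(15) + 1*(-9) = -64; iterating: f(3)=-64, f(4)=293, f(5)=-728, f(6)=2271, f(7)=-6433, f(8)=18951, f(9)=-54930, f(10)=160280, f(11)=-466399, f(12)=1358708, f(13)=-3956333, f(14)=11522391; answer 11522391
Step 2: B1 = 11522391; w = 19; remainder = value at the root: 1*(19)^3 - 2*(19)^2 - 2*(19)^1 - 9 = (6859) + (-722) + (-38) + (-9) = 6090; answer 6090

6090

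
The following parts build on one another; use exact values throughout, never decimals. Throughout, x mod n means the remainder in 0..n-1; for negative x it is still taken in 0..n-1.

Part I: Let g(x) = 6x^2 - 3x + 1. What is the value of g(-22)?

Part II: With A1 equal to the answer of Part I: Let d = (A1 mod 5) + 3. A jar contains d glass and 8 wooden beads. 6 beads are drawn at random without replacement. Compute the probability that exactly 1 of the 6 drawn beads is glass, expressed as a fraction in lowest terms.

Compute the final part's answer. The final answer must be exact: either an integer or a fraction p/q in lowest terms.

8/33

Part I: 6*(-22)^2 - 3*(-22)^1 + 1 = (2904) + (66) + (1) = 2971; answer 2971
Part II: A1 = 2971; d = 4; total draws C(12,6) = 924; favorable C(4,1)*C(8,5) = 224; P = 8/33; answer 8/33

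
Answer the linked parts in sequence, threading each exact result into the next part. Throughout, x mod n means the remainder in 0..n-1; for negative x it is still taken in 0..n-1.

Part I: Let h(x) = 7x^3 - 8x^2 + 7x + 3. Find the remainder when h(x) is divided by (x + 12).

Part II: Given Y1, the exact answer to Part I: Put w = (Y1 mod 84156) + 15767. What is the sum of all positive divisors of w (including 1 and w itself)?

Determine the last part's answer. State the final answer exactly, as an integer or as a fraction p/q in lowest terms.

Part I: remainder = value at the root: 7*(-12)^3 - 8*(-12)^2 + 7*(-12)^1 + 3 = (-12096) + (-1152) + (-84) + (3) = -13329; answer -13329
Part II: Y1 = -13329; w = 86594; 86594 = 2 * 29 * 1493; sigma = (1 + 2) * (1 + 29) * (1 + 1493) = 3 * 30 * 1494 = 134460; answer 134460

134460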